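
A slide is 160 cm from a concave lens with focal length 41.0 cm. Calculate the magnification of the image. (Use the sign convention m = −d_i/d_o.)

For a concave lens, f = -41.0 cm.
1/d_i = 1/f − 1/d_o = 1/(-41.00) − 1/(160) = -0.03064, so d_i = -32.64 cm.
m = −d_i/d_o = −(-32.64)/(160) = +0.204.
The image is virtual, upright and reduced, on the same side as the object.

m = +0.204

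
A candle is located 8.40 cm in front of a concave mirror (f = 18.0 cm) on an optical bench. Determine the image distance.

15.8 cm

Mirror equation: 1/q = 1/f − 1/p = 1/(18.00) − 1/(8.40) = 0.05556 − 0.1190 = -0.06349, so q = -15.8 cm.
The image is virtual, upright and enlarged, behind the mirror.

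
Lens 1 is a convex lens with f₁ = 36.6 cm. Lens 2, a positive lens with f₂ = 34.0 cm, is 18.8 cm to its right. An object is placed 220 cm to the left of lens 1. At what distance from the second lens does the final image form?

Lens 1: 1/d_i1 = 1/f₁ − 1/d_o1 = 1/(36.6) − 1/(220) = 0.02278, so d_i1 = 43.90 cm.
The intermediate image is 43.90 cm to the right of lens 1, which lies 25.10 cm to the right of lens 2 — a virtual object — so d_o2 = −25.10 cm.
Lens 2: 1/d_i2 = 1/f₂ − 1/d_o2 = 1/(34.0) − 1/(-25.10) = 0.06925, so d_i2 = 14.4 cm.
The final image is real, 14.4 cm to the right of lens 2 (overall magnification ≈ -0.11).

14.4 cm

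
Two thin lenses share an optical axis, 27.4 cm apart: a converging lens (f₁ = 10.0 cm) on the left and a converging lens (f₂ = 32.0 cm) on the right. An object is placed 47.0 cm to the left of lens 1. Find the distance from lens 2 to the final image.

Lens 1: 1/d_i1 = 1/f₁ − 1/d_o1 = 1/(10.0) − 1/(47.0) = 0.07872, so d_i1 = 12.70 cm.
The intermediate image is 12.70 cm to the right of lens 1, which is 27.4 − (12.70) = 14.70 cm to the left of lens 2, so d_o2 = +14.70 cm.
Lens 2: 1/d_i2 = 1/f₂ − 1/d_o2 = 1/(32.0) − 1/(14.70) = -0.03678, so d_i2 = -27.2 cm.
The final image is virtual, 27.2 cm to the left of lens 2 (overall magnification ≈ -0.50).

27.2 cm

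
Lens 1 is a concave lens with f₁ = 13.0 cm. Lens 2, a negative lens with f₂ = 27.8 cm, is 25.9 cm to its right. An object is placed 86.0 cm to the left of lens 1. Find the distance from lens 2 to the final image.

Lens 1 is diverging, so f₁ = −13.0 cm.
Lens 1: 1/d_i1 = 1/f₁ − 1/d_o1 = 1/(-13.0) − 1/(86.0) = -0.08855, so d_i1 = -11.29 cm.
The intermediate image is 11.29 cm to the left of lens 1 (virtual), which is 25.9 − (-11.29) = 37.19 cm to the left of lens 2, so d_o2 = +37.19 cm.
Lens 2 is diverging, so f₂ = −27.8 cm.
Lens 2: 1/d_i2 = 1/f₂ − 1/d_o2 = 1/(-27.8) − 1/(37.19) = -0.06286, so d_i2 = -15.9 cm.
The final image is virtual, 15.9 cm to the left of lens 2 (overall magnification ≈ 0.056).

15.9 cm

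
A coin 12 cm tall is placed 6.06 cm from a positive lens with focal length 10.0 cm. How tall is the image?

1/d_i = 1/f − 1/d_o = 1/(10.00) − 1/(6.06) = -0.06502, so d_i = -15.38 cm.
m = −d_i/d_o = +2.538.
|h_i| = |m|·h_o = 2.538 × 12 = 30.5 cm. The image is virtual, upright and enlarged, on the same side as the object.

30.5 cm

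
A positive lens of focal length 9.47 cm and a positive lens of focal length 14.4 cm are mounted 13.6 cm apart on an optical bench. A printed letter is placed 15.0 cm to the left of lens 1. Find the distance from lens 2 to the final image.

6.57 cm

Lens 1: 1/d_i1 = 1/f₁ − 1/d_o1 = 1/(9.47) − 1/(15.0) = 0.03893, so d_i1 = 25.69 cm.
The intermediate image is 25.69 cm to the right of lens 1, which lies 12.09 cm to the right of lens 2 — a virtual object — so d_o2 = −12.09 cm.
Lens 2: 1/d_i2 = 1/f₂ − 1/d_o2 = 1/(14.4) − 1/(-12.09) = 0.1522, so d_i2 = 6.57 cm.
The final image is real, 6.57 cm to the right of lens 2 (overall magnification ≈ -0.93).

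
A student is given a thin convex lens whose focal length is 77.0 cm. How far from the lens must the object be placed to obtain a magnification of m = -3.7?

97.8 cm

m = −d_i/d_o ⇒ d_i = −m·d_o.
1/f = 1/d_o + 1/d_i = 1/d_o − 1/(m·d_o) = (1 − 1/m)/d_o, so d_o = f(1 − 1/m) = (77.00)(1 − 1/(-3.7)) = 97.8 cm.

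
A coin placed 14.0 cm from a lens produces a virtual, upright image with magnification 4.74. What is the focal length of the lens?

m = −d_i/d_o ⇒ d_i = −m·d_o = −(+4.74)·(14.0) = -66.36 cm.
1/f = 1/d_o + 1/d_i = 1/(14.0) + 1/(-66.36) = 0.05636, so f = 17.7 cm.
Since f is positive, the lens is converging.

f = 17.7 cm (converging)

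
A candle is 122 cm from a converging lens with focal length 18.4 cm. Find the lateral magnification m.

m = -0.178

1/d_i = 1/f − 1/d_o = 1/(18.40) − 1/(122) = 0.04615, so d_i = 21.67 cm.
m = −d_i/d_o = −(21.67)/(122) = -0.178.
The image is real, inverted and reduced, on the far side of the lens.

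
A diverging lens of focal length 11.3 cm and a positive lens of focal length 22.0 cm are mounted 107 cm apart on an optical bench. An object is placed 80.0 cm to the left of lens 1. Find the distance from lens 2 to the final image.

Lens 1 is diverging, so f₁ = −11.3 cm.
Lens 1: 1/d_i1 = 1/f₁ − 1/d_o1 = 1/(-11.3) − 1/(80.0) = -0.1010, so d_i1 = -9.901 cm.
The intermediate image is 9.901 cm to the left of lens 1 (virtual), which is 107 − (-9.901) = 116.9 cm to the left of lens 2, so d_o2 = +116.9 cm.
Lens 2: 1/d_i2 = 1/f₂ − 1/d_o2 = 1/(22.0) − 1/(116.9) = 0.03690, so d_i2 = 27.1 cm.
The final image is real, 27.1 cm to the right of lens 2 (overall magnification ≈ -0.029).

27.1 cm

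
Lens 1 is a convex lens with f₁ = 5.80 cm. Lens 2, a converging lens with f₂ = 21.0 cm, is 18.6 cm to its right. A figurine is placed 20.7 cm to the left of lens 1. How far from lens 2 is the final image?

Lens 1: 1/d_i1 = 1/f₁ − 1/d_o1 = 1/(5.80) − 1/(20.7) = 0.1241, so d_i1 = 8.058 cm.
The intermediate image is 8.058 cm to the right of lens 1, which is 18.6 − (8.058) = 10.54 cm to the left of lens 2, so d_o2 = +10.54 cm.
Lens 2: 1/d_i2 = 1/f₂ − 1/d_o2 = 1/(21.0) − 1/(10.54) = -0.04726, so d_i2 = -21.2 cm.
The final image is virtual, 21.2 cm to the left of lens 2 (overall magnification ≈ -0.78).

21.2 cm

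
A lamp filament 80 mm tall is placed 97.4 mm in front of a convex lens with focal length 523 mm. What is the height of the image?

98.3 mm

1/d_i = 1/f − 1/d_o = 1/(523.0) − 1/(97.4) = -0.008355, so d_i = -119.7 mm.
m = −d_i/d_o = +1.229.
|h_i| = |m|·h_o = 1.229 × 80 = 98.3 mm. The image is virtual, upright and enlarged, on the same side as the object.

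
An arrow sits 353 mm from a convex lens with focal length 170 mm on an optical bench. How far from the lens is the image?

328 mm

Lens equation: 1/s_i = 1/f − 1/s_o = 1/(170.0) − 1/(353) = 0.005882 − 0.002833 = 0.003049, so s_i = 328 mm.
The image is real, inverted and reduced, on the far side of the lens.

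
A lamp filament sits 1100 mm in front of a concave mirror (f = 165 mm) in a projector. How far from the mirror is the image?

Mirror equation: 1/d_i = 1/f − 1/d_o = 1/(165.0) − 1/(1100) = 0.006061 − 0.0009091 = 0.005152, so d_i = 194 mm.
The image is real, inverted and reduced, in front of the mirror.

194 mm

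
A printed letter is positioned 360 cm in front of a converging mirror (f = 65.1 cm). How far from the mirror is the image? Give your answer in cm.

79.5 cm

Mirror equation: 1/d_i = 1/f − 1/d_o = 1/(65.10) − 1/(360) = 0.01536 − 0.002778 = 0.01258, so d_i = 79.5 cm.
The image is real, inverted and reduced, in front of the mirror.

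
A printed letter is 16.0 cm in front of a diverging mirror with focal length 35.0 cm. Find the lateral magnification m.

m = +0.686

For a diverging mirror, f = -35.0 cm.
1/d_i = 1/f − 1/d_o = 1/(-35.00) − 1/(16.0) = -0.09107, so d_i = -10.98 cm.
m = −d_i/d_o = −(-10.98)/(16.0) = +0.686.
The image is virtual, upright and reduced, behind the mirror.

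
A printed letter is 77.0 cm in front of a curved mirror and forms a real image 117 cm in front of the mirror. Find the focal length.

f = 46.4 cm (concave)

Real image ⇒ d_i = +117 cm.
1/f = 1/d_o + 1/d_i = 1/(77.0) + 1/(117) = 0.02153, so f = 46.4 cm.
Since f is positive, the curved mirror is concave.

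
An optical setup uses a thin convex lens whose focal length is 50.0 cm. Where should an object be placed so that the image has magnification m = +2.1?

m = −d_i/d_o ⇒ d_i = −m·d_o.
1/f = 1/d_o + 1/d_i = 1/d_o − 1/(m·d_o) = (1 − 1/m)/d_o, so d_o = f(1 − 1/m) = (50.00)(1 − 1/(+2.1)) = 26.2 cm.

26.2 cm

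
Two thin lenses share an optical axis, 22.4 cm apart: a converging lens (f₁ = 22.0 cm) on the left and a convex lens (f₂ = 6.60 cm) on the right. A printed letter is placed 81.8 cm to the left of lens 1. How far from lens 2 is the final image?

Lens 1: 1/d_i1 = 1/f₁ − 1/d_o1 = 1/(22.0) − 1/(81.8) = 0.03323, so d_i1 = 30.09 cm.
The intermediate image is 30.09 cm to the right of lens 1, which lies 7.690 cm to the right of lens 2 — a virtual object — so d_o2 = −7.690 cm.
Lens 2: 1/d_i2 = 1/f₂ − 1/d_o2 = 1/(6.60) − 1/(-7.690) = 0.2816, so d_i2 = 3.55 cm.
The final image is real, 3.55 cm to the right of lens 2 (overall magnification ≈ -0.17).

3.55 cm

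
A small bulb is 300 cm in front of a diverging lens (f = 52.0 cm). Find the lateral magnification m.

m = +0.148

For a diverging lens, f = -52.0 cm.
1/d_i = 1/f − 1/d_o = 1/(-52.00) − 1/(300) = -0.02256, so d_i = -44.32 cm.
m = −d_i/d_o = −(-44.32)/(300) = +0.148.
The image is virtual, upright and reduced, on the same side as the object.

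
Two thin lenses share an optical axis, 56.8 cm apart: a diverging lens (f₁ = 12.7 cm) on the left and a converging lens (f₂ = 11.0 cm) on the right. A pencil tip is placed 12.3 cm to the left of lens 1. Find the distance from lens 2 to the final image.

13.3 cm

Lens 1 is diverging, so f₁ = −12.7 cm.
Lens 1: 1/d_i1 = 1/f₁ − 1/d_o1 = 1/(-12.7) − 1/(12.3) = -0.1600, so d_i1 = -6.248 cm.
The intermediate image is 6.248 cm to the left of lens 1 (virtual), which is 56.8 − (-6.248) = 63.05 cm to the left of lens 2, so d_o2 = +63.05 cm.
Lens 2: 1/d_i2 = 1/f₂ − 1/d_o2 = 1/(11.0) − 1/(63.05) = 0.07505, so d_i2 = 13.3 cm.
The final image is real, 13.3 cm to the right of lens 2 (overall magnification ≈ -0.11).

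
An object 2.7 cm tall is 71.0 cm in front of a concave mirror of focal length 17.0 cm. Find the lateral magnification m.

m = -0.315

1/d_i = 1/f − 1/d_o = 1/(17.00) − 1/(71.0) = 0.04474, so d_i = 22.35 cm.
m = −d_i/d_o = −(22.35)/(71.0) = -0.315.
The image is real, inverted and reduced, in front of the mirror.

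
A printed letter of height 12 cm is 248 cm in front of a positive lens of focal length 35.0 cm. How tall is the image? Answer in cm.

1/d_i = 1/f − 1/d_o = 1/(35.00) − 1/(248) = 0.02454, so d_i = 40.75 cm.
m = −d_i/d_o = -0.1643.
|h_i| = |m|·h_o = 0.1643 × 12 = 1.97 cm. The image is real, inverted and reduced, on the far side of the lens.

1.97 cm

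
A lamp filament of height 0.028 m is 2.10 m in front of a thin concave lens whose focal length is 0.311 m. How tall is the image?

For a concave lens, f = -0.311 m.
1/d_i = 1/f − 1/d_o = 1/(-0.3110) − 1/(2.10) = -3.692, so d_i = -0.2709 m.
m = −d_i/d_o = +0.1290.
|h_i| = |m|·h_o = 0.1290 × 0.028 = 0.00361 m. The image is virtual, upright and reduced, on the same side as the object.

0.00361 m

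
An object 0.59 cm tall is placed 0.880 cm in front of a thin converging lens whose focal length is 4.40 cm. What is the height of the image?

1/d_i = 1/f − 1/d_o = 1/(4.400) − 1/(0.880) = -0.9091, so d_i = -1.100 cm.
m = −d_i/d_o = +1.250.
|h_i| = |m|·h_o = 1.250 × 0.59 = 0.737 cm. The image is virtual, upright and enlarged, on the same side as the object.

0.737 cm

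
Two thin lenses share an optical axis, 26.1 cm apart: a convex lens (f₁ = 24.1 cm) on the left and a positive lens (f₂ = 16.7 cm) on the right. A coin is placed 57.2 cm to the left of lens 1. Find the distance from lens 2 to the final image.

Lens 1: 1/d_i1 = 1/f₁ − 1/d_o1 = 1/(24.1) − 1/(57.2) = 0.02401, so d_i1 = 41.65 cm.
The intermediate image is 41.65 cm to the right of lens 1, which lies 15.55 cm to the right of lens 2 — a virtual object — so d_o2 = −15.55 cm.
Lens 2: 1/d_i2 = 1/f₂ − 1/d_o2 = 1/(16.7) − 1/(-15.55) = 0.1242, so d_i2 = 8.05 cm.
The final image is real, 8.05 cm to the right of lens 2 (overall magnification ≈ -0.38).

8.05 cm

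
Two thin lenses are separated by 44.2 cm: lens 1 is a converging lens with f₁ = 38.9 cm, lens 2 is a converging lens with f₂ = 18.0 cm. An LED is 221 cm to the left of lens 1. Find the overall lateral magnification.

m = -0.183

Lens 1: 1/d_i1 = 1/(38.9) − 1/(221) = 0.02118, so d_i1 = 47.21 cm; m₁ = −d_i1/d_o1 = -0.2136.
d_o2 = 44.2 − (47.21) = -3.010 cm (virtual object).
Lens 2: 1/d_i2 = 1/(18.0) − 1/(-3.010) = 0.3878, so d_i2 = 2.579 cm; m₂ = −d_i2/d_o2 = +0.8567.
m = m₁·m₂ = (-0.2136)(+0.8567) = -0.183.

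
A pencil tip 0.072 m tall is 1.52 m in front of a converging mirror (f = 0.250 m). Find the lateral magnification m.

1/d_i = 1/f − 1/d_o = 1/(0.2500) − 1/(1.52) = 3.342, so d_i = 0.2992 m.
m = −d_i/d_o = −(0.2992)/(1.52) = -0.197.
The image is real, inverted and reduced, in front of the mirror.

m = -0.197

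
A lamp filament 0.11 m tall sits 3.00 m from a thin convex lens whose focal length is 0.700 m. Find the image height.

1/d_i = 1/f − 1/d_o = 1/(0.7000) − 1/(3.00) = 1.095, so d_i = 0.9130 m.
m = −d_i/d_o = -0.3043.
|h_i| = |m|·h_o = 0.3043 × 0.11 = 0.0335 m. The image is real, inverted and reduced, on the far side of the lens.

0.0335 m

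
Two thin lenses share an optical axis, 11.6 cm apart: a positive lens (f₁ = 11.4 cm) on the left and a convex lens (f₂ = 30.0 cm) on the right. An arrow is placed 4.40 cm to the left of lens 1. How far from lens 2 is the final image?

Lens 1: 1/d_i1 = 1/f₁ − 1/d_o1 = 1/(11.4) − 1/(4.40) = -0.1396, so d_i1 = -7.166 cm.
The intermediate image is 7.166 cm to the left of lens 1 (virtual), which is 11.6 − (-7.166) = 18.77 cm to the left of lens 2, so d_o2 = +18.77 cm.
Lens 2: 1/d_i2 = 1/f₂ − 1/d_o2 = 1/(30.0) − 1/(18.77) = -0.01994, so d_i2 = -50.1 cm.
The final image is virtual, 50.1 cm to the left of lens 2 (overall magnification ≈ 4.3).

50.1 cm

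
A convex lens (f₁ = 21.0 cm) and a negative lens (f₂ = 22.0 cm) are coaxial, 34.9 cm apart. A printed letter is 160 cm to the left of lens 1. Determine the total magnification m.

m = -0.102

Lens 1: 1/d_i1 = 1/(21.0) − 1/(160) = 0.04137, so d_i1 = 24.17 cm; m₁ = −d_i1/d_o1 = -0.1511.
d_o2 = 34.9 − (24.17) = 10.73 cm.
f₂ = −22.0 cm (diverging).
Lens 2: 1/d_i2 = 1/(-22.0) − 1/(10.73) = -0.1387, so d_i2 = -7.212 cm; m₂ = −d_i2/d_o2 = +0.6722.
m = m₁·m₂ = (-0.1511)(+0.6722) = -0.102.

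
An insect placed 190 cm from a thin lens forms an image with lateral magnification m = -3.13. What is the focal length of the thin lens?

m = −d_i/d_o ⇒ d_i = −m·d_o = −(-3.13)·(190) = 594.7 cm.
1/f = 1/d_o + 1/d_i = 1/(190) + 1/(594.7) = 0.006945, so f = 144 cm.
Since f is positive, the thin lens is converging.

f = 144 cm (converging)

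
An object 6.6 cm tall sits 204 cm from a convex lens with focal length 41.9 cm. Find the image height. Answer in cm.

1/d_i = 1/f − 1/d_o = 1/(41.90) − 1/(204) = 0.01896, so d_i = 52.73 cm.
m = −d_i/d_o = -0.2585.
|h_i| = |m|·h_o = 0.2585 × 6.6 = 1.71 cm. The image is real, inverted and reduced, on the far side of the lens.

1.71 cm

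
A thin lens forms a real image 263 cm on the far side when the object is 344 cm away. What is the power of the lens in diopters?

d_i = +263 cm.
1/f = 1/d_o + 1/d_i = 1/(344) + 1/(263) = 0.006709 cm⁻¹.
f = 149.0 cm = 1.490 m, so P = 1/f = +0.671 D.

P = +0.671 D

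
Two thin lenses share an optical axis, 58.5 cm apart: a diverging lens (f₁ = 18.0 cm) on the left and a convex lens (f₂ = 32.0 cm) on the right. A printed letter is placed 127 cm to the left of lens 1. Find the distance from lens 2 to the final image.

Lens 1 is diverging, so f₁ = −18.0 cm.
Lens 1: 1/d_i1 = 1/f₁ − 1/d_o1 = 1/(-18.0) − 1/(127) = -0.06343, so d_i1 = -15.77 cm.
The intermediate image is 15.77 cm to the left of lens 1 (virtual), which is 58.5 − (-15.77) = 74.27 cm to the left of lens 2, so d_o2 = +74.27 cm.
Lens 2: 1/d_i2 = 1/f₂ − 1/d_o2 = 1/(32.0) − 1/(74.27) = 0.01779, so d_i2 = 56.2 cm.
The final image is real, 56.2 cm to the right of lens 2 (overall magnification ≈ -0.094).

56.2 cm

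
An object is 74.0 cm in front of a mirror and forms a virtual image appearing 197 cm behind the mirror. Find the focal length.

Virtual image ⇒ d_i = −197 cm.
1/f = 1/d_o + 1/d_i = 1/(74.0) + 1/(-197) = 0.008437, so f = 119 cm.
Since f is positive, the mirror is concave.

f = 119 cm (concave)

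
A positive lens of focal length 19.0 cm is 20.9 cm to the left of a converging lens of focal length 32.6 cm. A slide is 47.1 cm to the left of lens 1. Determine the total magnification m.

m = -0.506

Lens 1: 1/d_i1 = 1/(19.0) − 1/(47.1) = 0.03140, so d_i1 = 31.85 cm; m₁ = −d_i1/d_o1 = -0.6762.
d_o2 = 20.9 − (31.85) = -10.95 cm (virtual object).
Lens 2: 1/d_i2 = 1/(32.6) − 1/(-10.95) = 0.1220, so d_i2 = 8.197 cm; m₂ = −d_i2/d_o2 = +0.7486.
m = m₁·m₂ = (-0.6762)(+0.7486) = -0.506.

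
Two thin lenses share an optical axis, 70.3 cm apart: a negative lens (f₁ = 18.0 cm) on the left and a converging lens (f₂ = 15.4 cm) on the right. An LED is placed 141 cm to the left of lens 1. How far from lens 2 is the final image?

Lens 1 is diverging, so f₁ = −18.0 cm.
Lens 1: 1/d_i1 = 1/f₁ − 1/d_o1 = 1/(-18.0) − 1/(141) = -0.06265, so d_i1 = -15.96 cm.
The intermediate image is 15.96 cm to the left of lens 1 (virtual), which is 70.3 − (-15.96) = 86.26 cm to the left of lens 2, so d_o2 = +86.26 cm.
Lens 2: 1/d_i2 = 1/f₂ − 1/d_o2 = 1/(15.4) − 1/(86.26) = 0.05334, so d_i2 = 18.7 cm.
The final image is real, 18.7 cm to the right of lens 2 (overall magnification ≈ -0.025).

18.7 cm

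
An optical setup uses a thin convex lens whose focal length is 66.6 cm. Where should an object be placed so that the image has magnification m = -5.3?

m = −d_i/d_o ⇒ d_i = −m·d_o.
1/f = 1/d_o + 1/d_i = 1/d_o − 1/(m·d_o) = (1 − 1/m)/d_o, so d_o = f(1 − 1/m) = (66.60)(1 − 1/(-5.3)) = 79.2 cm.

79.2 cm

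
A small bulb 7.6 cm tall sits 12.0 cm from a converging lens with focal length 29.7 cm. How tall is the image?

1/d_i = 1/f − 1/d_o = 1/(29.70) − 1/(12.0) = -0.04966, so d_i = -20.14 cm.
m = −d_i/d_o = +1.678.
|h_i| = |m|·h_o = 1.678 × 7.6 = 12.8 cm. The image is virtual, upright and enlarged, on the same side as the object.

12.8 cm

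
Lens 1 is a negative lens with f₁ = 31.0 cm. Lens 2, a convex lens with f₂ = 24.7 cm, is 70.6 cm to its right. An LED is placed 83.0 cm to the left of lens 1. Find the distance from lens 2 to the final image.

33.6 cm

Lens 1 is diverging, so f₁ = −31.0 cm.
Lens 1: 1/d_i1 = 1/f₁ − 1/d_o1 = 1/(-31.0) − 1/(83.0) = -0.04431, so d_i1 = -22.57 cm.
The intermediate image is 22.57 cm to the left of lens 1 (virtual), which is 70.6 − (-22.57) = 93.17 cm to the left of lens 2, so d_o2 = +93.17 cm.
Lens 2: 1/d_i2 = 1/f₂ − 1/d_o2 = 1/(24.7) − 1/(93.17) = 0.02975, so d_i2 = 33.6 cm.
The final image is real, 33.6 cm to the right of lens 2 (overall magnification ≈ -0.098).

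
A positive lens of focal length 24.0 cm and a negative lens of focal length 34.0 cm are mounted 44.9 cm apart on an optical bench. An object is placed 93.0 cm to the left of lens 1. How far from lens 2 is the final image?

9.17 cm

Lens 1: 1/d_i1 = 1/f₁ − 1/d_o1 = 1/(24.0) − 1/(93.0) = 0.03091, so d_i1 = 32.35 cm.
The intermediate image is 32.35 cm to the right of lens 1, which is 44.9 − (32.35) = 12.55 cm to the left of lens 2, so d_o2 = +12.55 cm.
Lens 2 is diverging, so f₂ = −34.0 cm.
Lens 2: 1/d_i2 = 1/f₂ − 1/d_o2 = 1/(-34.0) − 1/(12.55) = -0.1091, so d_i2 = -9.17 cm.
The final image is virtual, 9.17 cm to the left of lens 2 (overall magnification ≈ -0.25).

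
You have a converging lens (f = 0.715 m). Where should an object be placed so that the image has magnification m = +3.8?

0.527 m

m = −d_i/d_o ⇒ d_i = −m·d_o.
1/f = 1/d_o + 1/d_i = 1/d_o − 1/(m·d_o) = (1 − 1/m)/d_o, so d_o = f(1 − 1/m) = (0.7150)(1 − 1/(+3.8)) = 0.527 m.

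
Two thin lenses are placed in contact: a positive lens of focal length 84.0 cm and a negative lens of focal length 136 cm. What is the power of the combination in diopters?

P = +0.455 D

P₁ = 1/f₁ = 1/(0.840 m) = +1.190 D; P₂ = 1/f₂ = 1/(-1.36 m) = -0.7353 D.
For thin lenses in contact, P = P₁ + P₂ = (+1.190) + (-0.7353) = +0.455 D.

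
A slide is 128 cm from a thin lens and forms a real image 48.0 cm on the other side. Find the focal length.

Real image ⇒ d_i = +48.0 cm.
1/f = 1/d_o + 1/d_i = 1/(128) + 1/(48.0) = 0.02865, so f = 34.9 cm.
Since f is positive, the thin lens is converging.

f = 34.9 cm (converging)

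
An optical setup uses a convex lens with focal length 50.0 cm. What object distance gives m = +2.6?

30.8 cm

m = −d_i/d_o ⇒ d_i = −m·d_o.
1/f = 1/d_o + 1/d_i = 1/d_o − 1/(m·d_o) = (1 − 1/m)/d_o, so d_o = f(1 − 1/m) = (50.00)(1 − 1/(+2.6)) = 30.8 cm.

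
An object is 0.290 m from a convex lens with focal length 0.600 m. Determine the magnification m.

1/d_i = 1/f − 1/d_o = 1/(0.6000) − 1/(0.290) = -1.782, so d_i = -0.5613 m.
m = −d_i/d_o = −(-0.5613)/(0.290) = +1.94.
The image is virtual, upright and enlarged, on the same side as the object.

m = +1.94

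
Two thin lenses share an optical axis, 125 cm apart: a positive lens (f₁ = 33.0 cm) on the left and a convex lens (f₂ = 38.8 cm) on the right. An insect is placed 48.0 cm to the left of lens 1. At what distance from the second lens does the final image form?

Lens 1: 1/d_i1 = 1/f₁ − 1/d_o1 = 1/(33.0) − 1/(48.0) = 0.009470, so d_i1 = 105.6 cm.
The intermediate image is 105.6 cm to the right of lens 1, which is 125 − (105.6) = 19.40 cm to the left of lens 2, so d_o2 = +19.40 cm.
Lens 2: 1/d_i2 = 1/f₂ − 1/d_o2 = 1/(38.8) − 1/(19.40) = -0.02577, so d_i2 = -38.8 cm.
The final image is virtual, 38.8 cm to the left of lens 2 (overall magnification ≈ -4.4).

38.8 cm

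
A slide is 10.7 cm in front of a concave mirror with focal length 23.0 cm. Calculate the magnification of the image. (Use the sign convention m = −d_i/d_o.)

m = +1.87

1/d_i = 1/f − 1/d_o = 1/(23.00) − 1/(10.7) = -0.04998, so d_i = -20.01 cm.
m = −d_i/d_o = −(-20.01)/(10.7) = +1.87.
The image is virtual, upright and enlarged, behind the mirror.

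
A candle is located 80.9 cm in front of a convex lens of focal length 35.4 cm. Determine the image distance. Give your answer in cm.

Thin-lens equation: 1/q = 1/f − 1/p = 1/(35.40) − 1/(80.9) = 0.02825 − 0.01236 = 0.01589, so q = 62.9 cm.
The image is real, inverted and reduced, on the far side of the lens.

62.9 cm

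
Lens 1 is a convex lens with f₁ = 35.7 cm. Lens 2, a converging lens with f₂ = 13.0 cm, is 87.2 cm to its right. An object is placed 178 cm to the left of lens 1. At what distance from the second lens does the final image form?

Lens 1: 1/d_i1 = 1/f₁ − 1/d_o1 = 1/(35.7) − 1/(178) = 0.02239, so d_i1 = 44.66 cm.
The intermediate image is 44.66 cm to the right of lens 1, which is 87.2 − (44.66) = 42.54 cm to the left of lens 2, so d_o2 = +42.54 cm.
Lens 2: 1/d_i2 = 1/f₂ − 1/d_o2 = 1/(13.0) − 1/(42.54) = 0.05342, so d_i2 = 18.7 cm.
The final image is real, 18.7 cm to the right of lens 2 (overall magnification ≈ 0.11).

18.7 cm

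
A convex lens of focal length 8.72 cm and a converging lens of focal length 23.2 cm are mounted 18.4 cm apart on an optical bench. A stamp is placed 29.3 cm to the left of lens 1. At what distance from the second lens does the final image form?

Lens 1: 1/d_i1 = 1/f₁ − 1/d_o1 = 1/(8.72) − 1/(29.3) = 0.08055, so d_i1 = 12.41 cm.
The intermediate image is 12.41 cm to the right of lens 1, which is 18.4 − (12.41) = 5.990 cm to the left of lens 2, so d_o2 = +5.990 cm.
Lens 2: 1/d_i2 = 1/f₂ − 1/d_o2 = 1/(23.2) − 1/(5.990) = -0.1238, so d_i2 = -8.07 cm.
The final image is virtual, 8.07 cm to the left of lens 2 (overall magnification ≈ -0.57).

8.07 cm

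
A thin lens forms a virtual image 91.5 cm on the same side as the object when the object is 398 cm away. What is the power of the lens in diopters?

Virtual image ⇒ d_i = −91.5 cm.
1/f = 1/d_o + 1/d_i = 1/(398) + 1/(-91.5) = -0.008416 cm⁻¹.
f = -118.8 cm = -1.188 m, so P = 1/f = -0.842 D.

P = -0.842 D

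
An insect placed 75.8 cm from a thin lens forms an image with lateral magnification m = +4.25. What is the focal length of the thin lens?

f = 99.1 cm (converging)

m = −d_i/d_o ⇒ d_i = −m·d_o = −(+4.25)·(75.8) = -322.1 cm.
1/f = 1/d_o + 1/d_i = 1/(75.8) + 1/(-322.1) = 0.01009, so f = 99.1 cm.
Since f is positive, the thin lens is converging.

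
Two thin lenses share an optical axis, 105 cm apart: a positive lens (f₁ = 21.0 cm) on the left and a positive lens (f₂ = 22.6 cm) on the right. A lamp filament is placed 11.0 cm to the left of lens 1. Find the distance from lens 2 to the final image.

Lens 1: 1/d_i1 = 1/f₁ − 1/d_o1 = 1/(21.0) − 1/(11.0) = -0.04329, so d_i1 = -23.10 cm.
The intermediate image is 23.10 cm to the left of lens 1 (virtual), which is 105 − (-23.10) = 128.1 cm to the left of lens 2, so d_o2 = +128.1 cm.
Lens 2: 1/d_i2 = 1/f₂ − 1/d_o2 = 1/(22.6) − 1/(128.1) = 0.03644, so d_i2 = 27.4 cm.
The final image is real, 27.4 cm to the right of lens 2 (overall magnification ≈ -0.45).

27.4 cm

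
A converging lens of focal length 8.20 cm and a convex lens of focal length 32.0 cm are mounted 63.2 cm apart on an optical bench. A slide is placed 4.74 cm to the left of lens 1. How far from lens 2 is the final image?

Lens 1: 1/d_i1 = 1/f₁ − 1/d_o1 = 1/(8.20) − 1/(4.74) = -0.08902, so d_i1 = -11.23 cm.
The intermediate image is 11.23 cm to the left of lens 1 (virtual), which is 63.2 − (-11.23) = 74.43 cm to the left of lens 2, so d_o2 = +74.43 cm.
Lens 2: 1/d_i2 = 1/f₂ − 1/d_o2 = 1/(32.0) − 1/(74.43) = 0.01781, so d_i2 = 56.1 cm.
The final image is real, 56.1 cm to the right of lens 2 (overall magnification ≈ -1.8).

56.1 cm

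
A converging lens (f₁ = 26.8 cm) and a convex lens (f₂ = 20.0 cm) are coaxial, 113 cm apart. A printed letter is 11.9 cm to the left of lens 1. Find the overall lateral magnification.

m = -0.314

Lens 1: 1/d_i1 = 1/(26.8) − 1/(11.9) = -0.04672, so d_i1 = -21.40 cm; m₁ = −d_i1/d_o1 = +1.798.
d_o2 = 113 − (-21.40) = 134.4 cm.
Lens 2: 1/d_i2 = 1/(20.0) − 1/(134.4) = 0.04256, so d_i2 = 23.50 cm; m₂ = −d_i2/d_o2 = -0.1748.
m = m₁·m₂ = (+1.798)(-0.1748) = -0.314.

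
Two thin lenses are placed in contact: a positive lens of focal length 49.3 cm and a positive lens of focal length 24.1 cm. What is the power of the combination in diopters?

P = +6.18 D

P₁ = 1/f₁ = 1/(0.493 m) = +2.028 D; P₂ = 1/f₂ = 1/(0.241 m) = +4.149 D.
For thin lenses in contact, P = P₁ + P₂ = (+2.028) + (+4.149) = +6.18 D.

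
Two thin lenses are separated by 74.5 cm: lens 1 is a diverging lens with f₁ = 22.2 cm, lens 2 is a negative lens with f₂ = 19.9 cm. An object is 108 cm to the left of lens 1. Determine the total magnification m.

m = +0.0301

f₁ = −22.2 cm (diverging).
Lens 1: 1/d_i1 = 1/(-22.2) − 1/(108) = -0.05430, so d_i1 = -18.41 cm; m₁ = −d_i1/d_o1 = +0.1705.
d_o2 = 74.5 − (-18.41) = 92.91 cm.
f₂ = −19.9 cm (diverging).
Lens 2: 1/d_i2 = 1/(-19.9) − 1/(92.91) = -0.06101, so d_i2 = -16.39 cm; m₂ = −d_i2/d_o2 = +0.1764.
m = m₁·m₂ = (+0.1705)(+0.1764) = +0.0301.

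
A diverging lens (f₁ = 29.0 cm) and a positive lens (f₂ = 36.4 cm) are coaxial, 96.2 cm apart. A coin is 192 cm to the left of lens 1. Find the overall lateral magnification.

f₁ = −29.0 cm (diverging).
Lens 1: 1/d_i1 = 1/(-29.0) − 1/(192) = -0.03969, so d_i1 = -25.19 cm; m₁ = −d_i1/d_o1 = +0.1312.
d_o2 = 96.2 − (-25.19) = 121.4 cm.
Lens 2: 1/d_i2 = 1/(36.4) − 1/(121.4) = 0.01924, so d_i2 = 51.99 cm; m₂ = −d_i2/d_o2 = -0.4282.
m = m₁·m₂ = (+0.1312)(-0.4282) = -0.0562.

m = -0.0562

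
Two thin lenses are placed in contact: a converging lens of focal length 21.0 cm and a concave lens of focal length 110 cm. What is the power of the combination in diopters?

P = +3.85 D

P₁ = 1/f₁ = 1/(0.210 m) = +4.762 D; P₂ = 1/f₂ = 1/(-1.10 m) = -0.9091 D.
For thin lenses in contact, P = P₁ + P₂ = (+4.762) + (-0.9091) = +3.85 D.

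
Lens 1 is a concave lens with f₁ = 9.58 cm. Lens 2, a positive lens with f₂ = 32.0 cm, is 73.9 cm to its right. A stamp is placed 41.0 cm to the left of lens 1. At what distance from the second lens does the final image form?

Lens 1 is diverging, so f₁ = −9.58 cm.
Lens 1: 1/d_i1 = 1/f₁ − 1/d_o1 = 1/(-9.58) − 1/(41.0) = -0.1288, so d_i1 = -7.766 cm.
The intermediate image is 7.766 cm to the left of lens 1 (virtual), which is 73.9 − (-7.766) = 81.67 cm to the left of lens 2, so d_o2 = +81.67 cm.
Lens 2: 1/d_i2 = 1/f₂ − 1/d_o2 = 1/(32.0) − 1/(81.67) = 0.01901, so d_i2 = 52.6 cm.
The final image is real, 52.6 cm to the right of lens 2 (overall magnification ≈ -0.12).

52.6 cm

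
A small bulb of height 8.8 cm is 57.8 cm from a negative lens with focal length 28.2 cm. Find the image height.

2.89 cm

For a negative lens, f = -28.2 cm.
1/d_i = 1/f − 1/d_o = 1/(-28.20) − 1/(57.8) = -0.05276, so d_i = -18.95 cm.
m = −d_i/d_o = +0.3279.
|h_i| = |m|·h_o = 0.3279 × 8.8 = 2.89 cm. The image is virtual, upright and reduced, on the same side as the object.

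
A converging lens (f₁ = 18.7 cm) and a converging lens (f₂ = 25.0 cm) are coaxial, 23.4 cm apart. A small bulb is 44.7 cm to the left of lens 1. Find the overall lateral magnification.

Lens 1: 1/d_i1 = 1/(18.7) − 1/(44.7) = 0.03110, so d_i1 = 32.15 cm; m₁ = −d_i1/d_o1 = -0.7192.
d_o2 = 23.4 − (32.15) = -8.750 cm (virtual object).
Lens 2: 1/d_i2 = 1/(25.0) − 1/(-8.750) = 0.1543, so d_i2 = 6.481 cm; m₂ = −d_i2/d_o2 = +0.7407.
m = m₁·m₂ = (-0.7192)(+0.7407) = -0.533.

m = -0.533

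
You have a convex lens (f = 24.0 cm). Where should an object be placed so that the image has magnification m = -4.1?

m = −d_i/d_o ⇒ d_i = −m·d_o.
1/f = 1/d_o + 1/d_i = 1/d_o − 1/(m·d_o) = (1 − 1/m)/d_o, so d_o = f(1 − 1/m) = (24.00)(1 − 1/(-4.1)) = 29.9 cm.

29.9 cm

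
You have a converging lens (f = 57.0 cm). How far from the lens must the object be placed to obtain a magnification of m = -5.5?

67.4 cm

m = −d_i/d_o ⇒ d_i = −m·d_o.
1/f = 1/d_o + 1/d_i = 1/d_o − 1/(m·d_o) = (1 − 1/m)/d_o, so d_o = f(1 − 1/m) = (57.00)(1 − 1/(-5.5)) = 67.4 cm.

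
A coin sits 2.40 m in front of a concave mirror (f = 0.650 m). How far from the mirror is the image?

Mirror equation: 1/q = 1/f − 1/p = 1/(0.6500) − 1/(2.40) = 1.538 − 0.4167 = 1.122, so q = 0.891 m.
The image is real, inverted and reduced, in front of the mirror.

0.891 m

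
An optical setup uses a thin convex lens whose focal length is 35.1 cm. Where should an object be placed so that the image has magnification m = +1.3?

m = −d_i/d_o ⇒ d_i = −m·d_o.
1/f = 1/d_o + 1/d_i = 1/d_o − 1/(m·d_o) = (1 − 1/m)/d_o, so d_o = f(1 − 1/m) = (35.10)(1 − 1/(+1.3)) = 8.10 cm.

8.10 cm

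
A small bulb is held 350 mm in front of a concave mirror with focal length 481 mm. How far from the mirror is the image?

Mirror equation: 1/v = 1/f − 1/u = 1/(481.0) − 1/(350) = 0.002079 − 0.002857 = -0.0007781, so v = -1290 mm.
The image is virtual, upright and enlarged, behind the mirror.

1290 mm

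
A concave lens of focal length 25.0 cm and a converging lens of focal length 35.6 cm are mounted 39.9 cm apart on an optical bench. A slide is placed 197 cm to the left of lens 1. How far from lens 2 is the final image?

Lens 1 is diverging, so f₁ = −25.0 cm.
Lens 1: 1/d_i1 = 1/f₁ − 1/d_o1 = 1/(-25.0) − 1/(197) = -0.04508, so d_i1 = -22.18 cm.
The intermediate image is 22.18 cm to the left of lens 1 (virtual), which is 39.9 − (-22.18) = 62.08 cm to the left of lens 2, so d_o2 = +62.08 cm.
Lens 2: 1/d_i2 = 1/f₂ − 1/d_o2 = 1/(35.6) − 1/(62.08) = 0.01198, so d_i2 = 83.5 cm.
The final image is real, 83.5 cm to the right of lens 2 (overall magnification ≈ -0.15).

83.5 cm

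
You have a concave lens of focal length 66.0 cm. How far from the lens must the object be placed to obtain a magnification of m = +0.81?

15.5 cm

For a concave lens, f = -66.0 cm.
m = −d_i/d_o ⇒ d_i = −m·d_o.
1/f = 1/d_o + 1/d_i = 1/d_o − 1/(m·d_o) = (1 − 1/m)/d_o, so d_o = f(1 − 1/m) = (-66.00)(1 − 1/(+0.81)) = 15.5 cm.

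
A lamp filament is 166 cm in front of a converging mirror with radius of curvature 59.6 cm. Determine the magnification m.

m = -0.219

f = R/2 = 59.6/2 = 29.80 cm.
1/d_i = 1/f − 1/d_o = 1/(29.80) − 1/(166) = 0.02753, so d_i = 36.32 cm.
m = −d_i/d_o = −(36.32)/(166) = -0.219.
The image is real, inverted and reduced, in front of the mirror.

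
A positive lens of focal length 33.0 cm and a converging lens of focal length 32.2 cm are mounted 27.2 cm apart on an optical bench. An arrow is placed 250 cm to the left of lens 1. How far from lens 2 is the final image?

8.10 cm

Lens 1: 1/d_i1 = 1/f₁ − 1/d_o1 = 1/(33.0) − 1/(250) = 0.02630, so d_i1 = 38.02 cm.
The intermediate image is 38.02 cm to the right of lens 1, which lies 10.82 cm to the right of lens 2 — a virtual object — so d_o2 = −10.82 cm.
Lens 2: 1/d_i2 = 1/f₂ − 1/d_o2 = 1/(32.2) − 1/(-10.82) = 0.1235, so d_i2 = 8.10 cm.
The final image is real, 8.10 cm to the right of lens 2 (overall magnification ≈ -0.11).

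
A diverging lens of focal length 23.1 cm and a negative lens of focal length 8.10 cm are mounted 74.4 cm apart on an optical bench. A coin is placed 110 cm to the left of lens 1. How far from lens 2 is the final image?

Lens 1 is diverging, so f₁ = −23.1 cm.
Lens 1: 1/d_i1 = 1/f₁ − 1/d_o1 = 1/(-23.1) − 1/(110) = -0.05238, so d_i1 = -19.09 cm.
The intermediate image is 19.09 cm to the left of lens 1 (virtual), which is 74.4 − (-19.09) = 93.49 cm to the left of lens 2, so d_o2 = +93.49 cm.
Lens 2 is diverging, so f₂ = −8.10 cm.
Lens 2: 1/d_i2 = 1/f₂ − 1/d_o2 = 1/(-8.10) − 1/(93.49) = -0.1342, so d_i2 = -7.45 cm.
The final image is virtual, 7.45 cm to the left of lens 2 (overall magnification ≈ 0.014).

7.45 cm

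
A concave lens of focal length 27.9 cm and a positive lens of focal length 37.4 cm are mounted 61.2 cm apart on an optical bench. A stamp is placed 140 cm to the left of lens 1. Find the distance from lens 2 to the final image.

67.1 cm

Lens 1 is diverging, so f₁ = −27.9 cm.
Lens 1: 1/d_i1 = 1/f₁ − 1/d_o1 = 1/(-27.9) − 1/(140) = -0.04299, so d_i1 = -23.26 cm.
The intermediate image is 23.26 cm to the left of lens 1 (virtual), which is 61.2 − (-23.26) = 84.46 cm to the left of lens 2, so d_o2 = +84.46 cm.
Lens 2: 1/d_i2 = 1/f₂ − 1/d_o2 = 1/(37.4) − 1/(84.46) = 0.01490, so d_i2 = 67.1 cm.
The final image is real, 67.1 cm to the right of lens 2 (overall magnification ≈ -0.13).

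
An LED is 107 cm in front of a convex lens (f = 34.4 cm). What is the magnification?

m = -0.474

1/d_i = 1/f − 1/d_o = 1/(34.40) − 1/(107) = 0.01972, so d_i = 50.70 cm.
m = −d_i/d_o = −(50.70)/(107) = -0.474.
The image is real, inverted and reduced, on the far side of the lens.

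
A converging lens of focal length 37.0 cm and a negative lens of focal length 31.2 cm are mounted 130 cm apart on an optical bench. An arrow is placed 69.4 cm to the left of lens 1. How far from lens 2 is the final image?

Lens 1: 1/d_i1 = 1/f₁ − 1/d_o1 = 1/(37.0) − 1/(69.4) = 0.01262, so d_i1 = 79.25 cm.
The intermediate image is 79.25 cm to the right of lens 1, which is 130 − (79.25) = 50.75 cm to the left of lens 2, so d_o2 = +50.75 cm.
Lens 2 is diverging, so f₂ = −31.2 cm.
Lens 2: 1/d_i2 = 1/f₂ − 1/d_o2 = 1/(-31.2) − 1/(50.75) = -0.05176, so d_i2 = -19.3 cm.
The final image is virtual, 19.3 cm to the left of lens 2 (overall magnification ≈ -0.43).

19.3 cm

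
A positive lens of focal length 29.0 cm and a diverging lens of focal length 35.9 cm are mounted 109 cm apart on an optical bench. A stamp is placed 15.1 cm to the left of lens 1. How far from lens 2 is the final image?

28.6 cm

Lens 1: 1/d_i1 = 1/f₁ − 1/d_o1 = 1/(29.0) − 1/(15.1) = -0.03174, so d_i1 = -31.50 cm.
The intermediate image is 31.50 cm to the left of lens 1 (virtual), which is 109 − (-31.50) = 140.5 cm to the left of lens 2, so d_o2 = +140.5 cm.
Lens 2 is diverging, so f₂ = −35.9 cm.
Lens 2: 1/d_i2 = 1/f₂ − 1/d_o2 = 1/(-35.9) − 1/(140.5) = -0.03497, so d_i2 = -28.6 cm.
The final image is virtual, 28.6 cm to the left of lens 2 (overall magnification ≈ 0.42).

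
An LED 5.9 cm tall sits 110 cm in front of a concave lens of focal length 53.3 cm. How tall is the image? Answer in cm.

For a concave lens, f = -53.3 cm.
1/d_i = 1/f − 1/d_o = 1/(-53.30) − 1/(110) = -0.02785, so d_i = -35.90 cm.
m = −d_i/d_o = +0.3264.
|h_i| = |m|·h_o = 0.3264 × 5.9 = 1.93 cm. The image is virtual, upright and reduced, on the same side as the object.

1.93 cm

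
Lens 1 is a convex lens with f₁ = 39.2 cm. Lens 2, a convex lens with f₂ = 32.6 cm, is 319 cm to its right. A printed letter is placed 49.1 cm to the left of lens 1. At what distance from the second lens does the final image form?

Lens 1: 1/d_i1 = 1/f₁ − 1/d_o1 = 1/(39.2) − 1/(49.1) = 0.005144, so d_i1 = 194.4 cm.
The intermediate image is 194.4 cm to the right of lens 1, which is 319 − (194.4) = 124.6 cm to the left of lens 2, so d_o2 = +124.6 cm.
Lens 2: 1/d_i2 = 1/f₂ − 1/d_o2 = 1/(32.6) − 1/(124.6) = 0.02265, so d_i2 = 44.2 cm.
The final image is real, 44.2 cm to the right of lens 2 (overall magnification ≈ 1.4).

44.2 cm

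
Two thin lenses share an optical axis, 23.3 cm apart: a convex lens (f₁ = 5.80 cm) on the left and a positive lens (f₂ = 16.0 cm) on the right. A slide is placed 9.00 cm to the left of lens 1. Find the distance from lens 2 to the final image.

12.4 cm

Lens 1: 1/d_i1 = 1/f₁ − 1/d_o1 = 1/(5.80) − 1/(9.00) = 0.06130, so d_i1 = 16.31 cm.
The intermediate image is 16.31 cm to the right of lens 1, which is 23.3 − (16.31) = 6.990 cm to the left of lens 2, so d_o2 = +6.990 cm.
Lens 2: 1/d_i2 = 1/f₂ − 1/d_o2 = 1/(16.0) − 1/(6.990) = -0.08056, so d_i2 = -12.4 cm.
The final image is virtual, 12.4 cm to the left of lens 2 (overall magnification ≈ -3.2).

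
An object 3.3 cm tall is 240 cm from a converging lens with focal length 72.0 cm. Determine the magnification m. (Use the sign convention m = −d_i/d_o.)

m = -0.429

1/d_i = 1/f − 1/d_o = 1/(72.00) − 1/(240) = 0.009722, so d_i = 102.9 cm.
m = −d_i/d_o = −(102.9)/(240) = -0.429.
The image is real, inverted and reduced, on the far side of the lens.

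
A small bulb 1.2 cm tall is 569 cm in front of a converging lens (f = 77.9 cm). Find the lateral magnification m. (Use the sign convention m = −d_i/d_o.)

1/d_i = 1/f − 1/d_o = 1/(77.90) − 1/(569) = 0.01108, so d_i = 90.26 cm.
m = −d_i/d_o = −(90.26)/(569) = -0.159.
The image is real, inverted and reduced, on the far side of the lens.

m = -0.159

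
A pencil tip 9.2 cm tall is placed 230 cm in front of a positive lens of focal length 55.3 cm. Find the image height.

2.91 cm

1/d_i = 1/f − 1/d_o = 1/(55.30) − 1/(230) = 0.01374, so d_i = 72.80 cm.
m = −d_i/d_o = -0.3165.
|h_i| = |m|·h_o = 0.3165 × 9.2 = 2.91 cm. The image is real, inverted and reduced, on the far side of the lens.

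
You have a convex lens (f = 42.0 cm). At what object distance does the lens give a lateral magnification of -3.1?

m = −d_i/d_o ⇒ d_i = −m·d_o.
1/f = 1/d_o + 1/d_i = 1/d_o − 1/(m·d_o) = (1 − 1/m)/d_o, so d_o = f(1 − 1/m) = (42.00)(1 − 1/(-3.1)) = 55.5 cm.

55.5 cm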